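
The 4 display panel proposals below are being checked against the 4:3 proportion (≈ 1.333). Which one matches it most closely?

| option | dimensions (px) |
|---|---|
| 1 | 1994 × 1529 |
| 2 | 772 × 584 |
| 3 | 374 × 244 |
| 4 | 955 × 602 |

2

Ratios (long/short): 1 ≈ 1.304; 2 ≈ 1.322; 3 ≈ 1.533; 4 ≈ 1.586.
4:3 ≈ 1.333; option 2 is nearest (Δ 0.011).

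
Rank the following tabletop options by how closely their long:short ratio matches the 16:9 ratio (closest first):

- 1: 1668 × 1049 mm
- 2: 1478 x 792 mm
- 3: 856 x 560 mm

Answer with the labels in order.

2, 1, 3

Ratios: 1 = 1668 / 1049 ≈ 1.590; 2 = 1478 / 792 ≈ 1.866; 3 = 856 / 560 ≈ 1.529.
|Δ from 1.778|: 1 0.188; 2 0.088; 3 0.249.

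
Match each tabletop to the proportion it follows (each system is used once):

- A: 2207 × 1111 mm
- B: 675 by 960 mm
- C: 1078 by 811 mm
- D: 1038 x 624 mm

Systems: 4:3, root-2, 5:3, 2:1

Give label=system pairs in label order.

A = 2207/1111 ≈ 1.986 → 2:1 (2.000)
B = 960/675 ≈ 1.422 → root-2 (1.414)
C = 1078/811 ≈ 1.329 → 4:3 (1.333)
D = 1038/624 ≈ 1.663 → 5:3 (1.667)

A=2:1, B=root-2, C=4:3, D=5:3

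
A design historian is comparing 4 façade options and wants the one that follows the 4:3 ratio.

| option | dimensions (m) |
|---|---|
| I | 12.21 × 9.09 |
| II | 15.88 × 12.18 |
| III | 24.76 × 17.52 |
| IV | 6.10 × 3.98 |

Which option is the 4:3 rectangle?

Ratios (long/short): I ≈ 1.343; II ≈ 1.304; III ≈ 1.413; IV ≈ 1.533.
4:3 ≈ 1.333; option I is nearest (Δ 0.010).

I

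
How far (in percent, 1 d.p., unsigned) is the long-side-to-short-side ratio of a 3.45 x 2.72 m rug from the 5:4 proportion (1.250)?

1.5%

Ratio = 3.45 / 2.72 ≈ 1.2684.
Ideal 5:4 = 1.2500. |1.2684 − 1.2500| / 1.2500 ≈ 1.47% → 1.5%.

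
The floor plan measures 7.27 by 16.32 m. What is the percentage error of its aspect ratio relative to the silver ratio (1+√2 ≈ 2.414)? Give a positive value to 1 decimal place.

Ratio = 16.32 / 7.27 ≈ 2.2448.
Ideal silver ratio ≈ 2.4142. |2.2448 − 2.4142| / 2.4142 ≈ 7.02% → 7.0%.

7.0%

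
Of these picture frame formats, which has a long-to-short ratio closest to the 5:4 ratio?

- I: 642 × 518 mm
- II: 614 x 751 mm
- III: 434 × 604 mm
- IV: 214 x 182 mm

I

Target 5:4 ≈ 1.250.
I: 1.239 (Δ0.011)  II: 1.223 (Δ0.027)  III: 1.392 (Δ0.142)  IV: 1.176 (Δ0.074)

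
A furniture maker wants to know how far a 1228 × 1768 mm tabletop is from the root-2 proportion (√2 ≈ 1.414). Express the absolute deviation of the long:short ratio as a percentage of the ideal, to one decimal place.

1.8%

Ratio = 1768 / 1228 ≈ 1.4397.
Ideal root-2 ≈ 1.4142. |1.4397 − 1.4142| / 1.4142 ≈ 1.80% → 1.8%.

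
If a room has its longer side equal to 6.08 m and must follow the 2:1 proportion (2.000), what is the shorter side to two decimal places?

2:1 = 2.00000.
Shorter side = 6.08 ÷ 2.00000 ≈ 3.0400 → 3.04 m.

3.04 m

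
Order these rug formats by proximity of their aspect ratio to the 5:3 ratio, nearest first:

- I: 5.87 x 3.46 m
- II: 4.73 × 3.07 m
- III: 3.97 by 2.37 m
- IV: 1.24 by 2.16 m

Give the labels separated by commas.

III, I, IV, II

I: 5.87/3.46 ≈ 1.697 → |1.697 − 1.667| = 0.030
II: 4.73/3.07 ≈ 1.541 → |1.541 − 1.667| = 0.126
III: 3.97/2.37 ≈ 1.675 → |1.675 − 1.667| = 0.008
IV: 2.16/1.24 ≈ 1.742 → |1.742 − 1.667| = 0.075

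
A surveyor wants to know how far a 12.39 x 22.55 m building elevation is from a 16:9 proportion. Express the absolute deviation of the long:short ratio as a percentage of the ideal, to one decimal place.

2.4%

Ratio = 22.55 / 12.39 ≈ 1.8200.
Ideal 16:9 ≈ 1.7778. |1.8200 − 1.7778| / 1.7778 ≈ 2.37% → 2.4%.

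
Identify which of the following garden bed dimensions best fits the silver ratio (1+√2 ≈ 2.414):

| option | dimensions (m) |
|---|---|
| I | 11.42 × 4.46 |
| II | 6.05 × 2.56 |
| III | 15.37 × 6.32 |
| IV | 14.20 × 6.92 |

III

Ratios (long/short): I ≈ 2.561; II ≈ 2.363; III ≈ 2.432; IV ≈ 2.052.
silver ratio ≈ 2.414; option III is nearest (Δ 0.018).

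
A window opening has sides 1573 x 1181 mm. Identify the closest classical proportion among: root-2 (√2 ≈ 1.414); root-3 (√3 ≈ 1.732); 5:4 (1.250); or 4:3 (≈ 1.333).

1573/1181 ≈ 1.332. Nearest candidates are 4:3 (1.333, off by 0.001) and 5:4 (1.250, off by 0.082).

4:3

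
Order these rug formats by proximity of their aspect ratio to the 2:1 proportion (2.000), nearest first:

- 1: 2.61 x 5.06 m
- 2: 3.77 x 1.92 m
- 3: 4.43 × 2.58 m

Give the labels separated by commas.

2, 1, 3

Ratios: 1 = 5.06 / 2.61 ≈ 1.939; 2 = 3.77 / 1.92 ≈ 1.964; 3 = 4.43 / 2.58 ≈ 1.717.
|Δ from 2.000|: 1 0.061; 2 0.036; 3 0.283.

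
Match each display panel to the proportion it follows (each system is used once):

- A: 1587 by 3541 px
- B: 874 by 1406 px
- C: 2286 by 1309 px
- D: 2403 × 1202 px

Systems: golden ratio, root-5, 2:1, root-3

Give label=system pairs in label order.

Ratios: A ≈ 2.231; B ≈ 1.609; C ≈ 1.746; D ≈ 1.999.
Targets: golden ratio ≈ 1.618; root-5 ≈ 2.236; 2:1 ≈ 2.000; root-3 ≈ 1.732.

A=root-5, B=golden ratio, C=root-3, D=2:1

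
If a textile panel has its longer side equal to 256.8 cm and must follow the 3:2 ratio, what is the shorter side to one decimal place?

3:2 = 1.50000.
Shorter side = 256.8 ÷ 1.50000 ≈ 171.200 → 171.2 cm.

171.2 cm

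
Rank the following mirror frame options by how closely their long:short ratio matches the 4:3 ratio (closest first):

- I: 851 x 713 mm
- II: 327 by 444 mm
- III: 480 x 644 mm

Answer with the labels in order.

Ratios: I = 851 / 713 ≈ 1.194; II = 444 / 327 ≈ 1.358; III = 644 / 480 ≈ 1.342.
|Δ from 1.333|: I 0.139; II 0.025; III 0.009.

III, II, I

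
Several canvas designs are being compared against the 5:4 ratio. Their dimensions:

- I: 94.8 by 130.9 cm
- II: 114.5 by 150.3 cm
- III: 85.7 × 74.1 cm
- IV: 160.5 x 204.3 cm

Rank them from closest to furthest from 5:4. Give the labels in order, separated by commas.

Ratios: I = 130.9 / 94.8 ≈ 1.381; II = 150.3 / 114.5 ≈ 1.313; III = 85.7 / 74.1 ≈ 1.157; IV = 204.3 / 160.5 ≈ 1.273.
|Δ from 1.250|: I 0.131; II 0.063; III 0.093; IV 0.023.

IV, II, III, I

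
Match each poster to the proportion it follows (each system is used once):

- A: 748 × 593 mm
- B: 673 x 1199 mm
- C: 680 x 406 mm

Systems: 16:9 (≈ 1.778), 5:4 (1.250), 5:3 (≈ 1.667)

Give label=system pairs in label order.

A = 748/593 ≈ 1.261 → 5:4 (1.250)
B = 1199/673 ≈ 1.782 → 16:9 (1.778)
C = 680/406 ≈ 1.675 → 5:3 (1.667)

A=5:4, B=16:9, C=5:3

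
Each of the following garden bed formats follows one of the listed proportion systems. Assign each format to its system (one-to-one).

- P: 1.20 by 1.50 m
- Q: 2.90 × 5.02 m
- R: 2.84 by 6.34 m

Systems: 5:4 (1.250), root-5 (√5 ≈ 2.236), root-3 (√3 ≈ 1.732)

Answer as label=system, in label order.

Ratios: P ≈ 1.250; Q ≈ 1.731; R ≈ 2.232.
Targets: 5:4 ≈ 1.250; root-5 ≈ 2.236; root-3 ≈ 1.732.

P=5:4, Q=root-3, R=root-5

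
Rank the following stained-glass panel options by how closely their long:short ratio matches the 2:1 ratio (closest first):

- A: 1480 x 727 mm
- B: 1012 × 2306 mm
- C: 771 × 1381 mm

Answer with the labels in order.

A: 1480/727 ≈ 2.036 → |2.036 − 2.000| = 0.036
B: 2306/1012 ≈ 2.279 → |2.279 − 2.000| = 0.279
C: 1381/771 ≈ 1.791 → |1.791 − 2.000| = 0.209

A, C, B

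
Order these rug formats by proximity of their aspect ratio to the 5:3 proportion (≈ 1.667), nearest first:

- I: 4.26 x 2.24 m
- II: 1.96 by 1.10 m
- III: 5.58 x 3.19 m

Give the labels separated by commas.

III, II, I

Ratios: I = 4.26 / 2.24 ≈ 1.902; II = 1.96 / 1.10 ≈ 1.782; III = 5.58 / 3.19 ≈ 1.749.
|Δ from 1.667|: I 0.235; II 0.115; III 0.082.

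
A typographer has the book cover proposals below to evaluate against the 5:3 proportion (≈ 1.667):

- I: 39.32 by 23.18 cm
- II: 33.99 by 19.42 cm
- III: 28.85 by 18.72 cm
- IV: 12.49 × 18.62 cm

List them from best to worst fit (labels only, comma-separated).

I, II, III, IV

Ratios: I = 39.32 / 23.18 ≈ 1.696; II = 33.99 / 19.42 ≈ 1.750; III = 28.85 / 18.72 ≈ 1.541; IV = 18.62 / 12.49 ≈ 1.491.
|Δ from 1.667|: I 0.029; II 0.083; III 0.126; IV 0.176.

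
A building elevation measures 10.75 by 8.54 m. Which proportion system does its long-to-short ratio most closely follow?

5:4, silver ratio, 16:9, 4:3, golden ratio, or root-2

10.75/8.54 ≈ 1.259. Nearest candidates are 5:4 (1.250, off by 0.009) and 4:3 (1.333, off by 0.074).

5:4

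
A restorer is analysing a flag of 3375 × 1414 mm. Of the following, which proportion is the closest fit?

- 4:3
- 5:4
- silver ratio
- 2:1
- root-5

Ratio = 3375 / 1414 ≈ 2.387.
Distances: 4:3 1.333 (Δ 1.054); 5:4 1.250 (Δ 1.137); silver ratio 2.414 (Δ 0.027); 2:1 2.000 (Δ 0.387); root-5 2.236 (Δ 0.151).

silver ratio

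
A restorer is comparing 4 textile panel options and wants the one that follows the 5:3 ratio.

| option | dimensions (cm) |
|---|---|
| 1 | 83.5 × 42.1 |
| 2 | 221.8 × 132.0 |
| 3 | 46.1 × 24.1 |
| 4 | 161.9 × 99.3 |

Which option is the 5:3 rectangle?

2

Target 5:3 ≈ 1.667.
1: 1.983 (Δ0.316)  2: 1.680 (Δ0.013)  3: 1.913 (Δ0.246)  4: 1.630 (Δ0.037)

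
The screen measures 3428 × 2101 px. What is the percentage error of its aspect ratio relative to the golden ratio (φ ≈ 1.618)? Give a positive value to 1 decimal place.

Ratio = 3428 / 2101 ≈ 1.6316.
Ideal golden ratio ≈ 1.6180. |1.6316 − 1.6180| / 1.6180 ≈ 0.84% → 0.8%.

0.8%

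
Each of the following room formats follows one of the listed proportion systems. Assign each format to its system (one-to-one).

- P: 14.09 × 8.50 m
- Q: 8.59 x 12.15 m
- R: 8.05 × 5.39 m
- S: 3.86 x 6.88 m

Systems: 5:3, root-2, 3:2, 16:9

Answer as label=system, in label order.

P = 14.09/8.50 ≈ 1.658 → 5:3 (1.667)
Q = 12.15/8.59 ≈ 1.414 → root-2 (1.414)
R = 8.05/5.39 ≈ 1.494 → 3:2 (1.500)
S = 6.88/3.86 ≈ 1.782 → 16:9 (1.778)

P=5:3, Q=root-2, R=3:2, S=16:9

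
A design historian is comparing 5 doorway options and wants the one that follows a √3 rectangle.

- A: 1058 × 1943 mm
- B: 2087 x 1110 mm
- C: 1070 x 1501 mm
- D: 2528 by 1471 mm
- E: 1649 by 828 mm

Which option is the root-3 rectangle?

Ratios (long/short): A ≈ 1.836; B ≈ 1.880; C ≈ 1.403; D ≈ 1.719; E ≈ 1.992.
root-3 ≈ 1.732; option D is nearest (Δ 0.013).

D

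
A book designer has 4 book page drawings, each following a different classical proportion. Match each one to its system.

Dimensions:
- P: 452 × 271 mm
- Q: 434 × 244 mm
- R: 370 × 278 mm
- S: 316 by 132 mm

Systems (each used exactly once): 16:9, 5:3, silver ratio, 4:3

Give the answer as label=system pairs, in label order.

P=5:3, Q=16:9, R=4:3, S=silver ratio

Ratios: P ≈ 1.668; Q ≈ 1.779; R ≈ 1.331; S ≈ 2.394.
Targets: 16:9 ≈ 1.778; 5:3 ≈ 1.667; silver ratio ≈ 2.414; 4:3 ≈ 1.333.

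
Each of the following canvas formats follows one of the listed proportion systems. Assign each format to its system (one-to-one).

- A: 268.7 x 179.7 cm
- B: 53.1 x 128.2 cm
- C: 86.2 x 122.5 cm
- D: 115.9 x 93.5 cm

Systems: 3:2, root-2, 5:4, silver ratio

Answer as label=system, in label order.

Ratios: A ≈ 1.495; B ≈ 2.414; C ≈ 1.421; D ≈ 1.240.
Targets: 3:2 ≈ 1.500; root-2 ≈ 1.414; 5:4 ≈ 1.250; silver ratio ≈ 2.414.

A=3:2, B=silver ratio, C=root-2, D=5:4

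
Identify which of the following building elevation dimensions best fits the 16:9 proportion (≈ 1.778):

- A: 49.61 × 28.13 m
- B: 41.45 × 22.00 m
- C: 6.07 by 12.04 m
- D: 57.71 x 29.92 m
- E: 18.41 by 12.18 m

Target 16:9 ≈ 1.778.
A: 1.764 (Δ0.014)  B: 1.884 (Δ0.106)  C: 1.984 (Δ0.206)  D: 1.929 (Δ0.151)  E: 1.511 (Δ0.267)

A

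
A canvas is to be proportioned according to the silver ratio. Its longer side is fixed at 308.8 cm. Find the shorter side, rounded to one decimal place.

127.9 cm

silver ratio ≈ 2.41421.
Shorter side = 308.8 ÷ 2.41421 ≈ 127.909 → 127.9 cm.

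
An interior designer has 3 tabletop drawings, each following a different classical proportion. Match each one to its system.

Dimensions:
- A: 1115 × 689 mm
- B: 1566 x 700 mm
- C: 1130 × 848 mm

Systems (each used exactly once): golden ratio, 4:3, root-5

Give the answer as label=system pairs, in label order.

Ratios: A ≈ 1.618; B ≈ 2.237; C ≈ 1.333.
Targets: golden ratio ≈ 1.618; 4:3 ≈ 1.333; root-5 ≈ 2.236.

A=golden ratio, B=root-5, C=4:3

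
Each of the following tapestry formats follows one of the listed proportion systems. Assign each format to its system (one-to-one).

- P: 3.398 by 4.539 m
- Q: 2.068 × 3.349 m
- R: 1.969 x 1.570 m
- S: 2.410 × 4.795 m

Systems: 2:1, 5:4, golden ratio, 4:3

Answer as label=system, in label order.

P=4:3, Q=golden ratio, R=5:4, S=2:1

Ratios: P ≈ 1.336; Q ≈ 1.619; R ≈ 1.254; S ≈ 1.990.
Targets: 2:1 ≈ 2.000; 5:4 ≈ 1.250; golden ratio ≈ 1.618; 4:3 ≈ 1.333.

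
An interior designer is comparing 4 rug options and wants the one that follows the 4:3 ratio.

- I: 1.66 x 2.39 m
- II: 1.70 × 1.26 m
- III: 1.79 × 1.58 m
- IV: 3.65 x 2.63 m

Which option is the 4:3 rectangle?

Ratios (long/short): I ≈ 1.440; II ≈ 1.349; III ≈ 1.133; IV ≈ 1.388.
4:3 ≈ 1.333; option II is nearest (Δ 0.016).

II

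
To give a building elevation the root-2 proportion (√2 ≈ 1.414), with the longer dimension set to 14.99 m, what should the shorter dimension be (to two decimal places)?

10.60 m

root-2 ≈ 1.41421.
Shorter side = 14.99 ÷ 1.41421 ≈ 10.5996 → 10.60 m.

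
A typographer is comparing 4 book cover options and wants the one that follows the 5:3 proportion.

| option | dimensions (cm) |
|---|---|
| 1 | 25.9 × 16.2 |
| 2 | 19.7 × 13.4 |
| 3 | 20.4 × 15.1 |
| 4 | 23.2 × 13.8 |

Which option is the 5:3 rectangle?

Target 5:3 ≈ 1.667.
1: 1.599 (Δ0.068)  2: 1.470 (Δ0.197)  3: 1.351 (Δ0.316)  4: 1.681 (Δ0.014)

4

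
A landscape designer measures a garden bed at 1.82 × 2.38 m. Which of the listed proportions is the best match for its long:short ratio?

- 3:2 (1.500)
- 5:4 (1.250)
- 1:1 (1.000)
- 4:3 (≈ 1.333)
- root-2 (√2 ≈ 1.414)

2.38/1.82 ≈ 1.308. Nearest candidates are 4:3 (1.333, off by 0.025) and 5:4 (1.250, off by 0.058).

4:3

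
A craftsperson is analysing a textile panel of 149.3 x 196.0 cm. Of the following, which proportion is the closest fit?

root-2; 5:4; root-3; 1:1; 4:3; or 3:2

4:3

196.0/149.3 ≈ 1.313. Nearest candidates are 4:3 (1.333, off by 0.020) and 5:4 (1.250, off by 0.063).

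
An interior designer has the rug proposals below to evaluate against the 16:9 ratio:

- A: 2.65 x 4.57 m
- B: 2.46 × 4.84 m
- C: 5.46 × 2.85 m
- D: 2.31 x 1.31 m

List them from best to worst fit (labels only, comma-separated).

Ratios: A = 4.57 / 2.65 ≈ 1.725; B = 4.84 / 2.46 ≈ 1.967; C = 5.46 / 2.85 ≈ 1.916; D = 2.31 / 1.31 ≈ 1.763.
|Δ from 1.778|: A 0.053; B 0.189; C 0.138; D 0.015.

D, A, C, B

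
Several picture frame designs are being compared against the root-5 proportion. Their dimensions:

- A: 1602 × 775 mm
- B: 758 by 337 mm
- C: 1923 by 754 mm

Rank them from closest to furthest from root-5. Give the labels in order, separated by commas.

A: 1602/775 ≈ 2.067 → |2.067 − 2.236| = 0.169
B: 758/337 ≈ 2.249 → |2.249 − 2.236| = 0.013
C: 1923/754 ≈ 2.550 → |2.550 − 2.236| = 0.314

B, A, C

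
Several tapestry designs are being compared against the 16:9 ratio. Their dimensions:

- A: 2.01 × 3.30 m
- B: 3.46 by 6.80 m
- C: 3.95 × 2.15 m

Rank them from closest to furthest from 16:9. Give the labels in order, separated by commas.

C, A, B

Ratios: A = 3.30 / 2.01 ≈ 1.642; B = 6.80 / 3.46 ≈ 1.965; C = 3.95 / 2.15 ≈ 1.837.
|Δ from 1.778|: A 0.136; B 0.187; C 0.059.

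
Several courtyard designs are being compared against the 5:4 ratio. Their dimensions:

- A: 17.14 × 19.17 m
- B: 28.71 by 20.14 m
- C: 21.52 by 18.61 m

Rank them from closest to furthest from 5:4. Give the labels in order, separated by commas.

Ratios: A = 19.17 / 17.14 ≈ 1.118; B = 28.71 / 20.14 ≈ 1.426; C = 21.52 / 18.61 ≈ 1.156.
|Δ from 1.250|: A 0.132; B 0.176; C 0.094.

C, A, B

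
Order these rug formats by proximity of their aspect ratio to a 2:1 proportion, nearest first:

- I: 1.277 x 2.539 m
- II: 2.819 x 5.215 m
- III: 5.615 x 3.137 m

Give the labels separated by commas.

I: 2.539/1.277 ≈ 1.988 → |1.988 − 2.000| = 0.012
II: 5.215/2.819 ≈ 1.850 → |1.850 − 2.000| = 0.150
III: 5.615/3.137 ≈ 1.790 → |1.790 − 2.000| = 0.210

I, II, III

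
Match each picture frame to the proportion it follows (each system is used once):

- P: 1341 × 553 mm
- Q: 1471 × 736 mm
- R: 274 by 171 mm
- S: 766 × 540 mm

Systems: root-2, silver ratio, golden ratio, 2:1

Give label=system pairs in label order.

P=silver ratio, Q=2:1, R=golden ratio, S=root-2

Ratios: P ≈ 2.425; Q ≈ 1.999; R ≈ 1.602; S ≈ 1.419.
Targets: root-2 ≈ 1.414; silver ratio ≈ 2.414; golden ratio ≈ 1.618; 2:1 ≈ 2.000.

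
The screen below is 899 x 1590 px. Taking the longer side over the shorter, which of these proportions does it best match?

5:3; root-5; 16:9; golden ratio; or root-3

16:9

Ratio = 1590 / 899 ≈ 1.769.
Distances: 5:3 1.667 (Δ 0.102); root-5 2.236 (Δ 0.467); 16:9 1.778 (Δ 0.009); golden ratio 1.618 (Δ 0.151); root-3 1.732 (Δ 0.037).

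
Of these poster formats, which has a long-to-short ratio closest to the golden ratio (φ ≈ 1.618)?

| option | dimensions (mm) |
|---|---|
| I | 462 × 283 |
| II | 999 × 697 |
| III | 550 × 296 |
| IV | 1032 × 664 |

I

Ratios (long/short): I ≈ 1.633; II ≈ 1.433; III ≈ 1.858; IV ≈ 1.554.
golden ratio ≈ 1.618; option I is nearest (Δ 0.015).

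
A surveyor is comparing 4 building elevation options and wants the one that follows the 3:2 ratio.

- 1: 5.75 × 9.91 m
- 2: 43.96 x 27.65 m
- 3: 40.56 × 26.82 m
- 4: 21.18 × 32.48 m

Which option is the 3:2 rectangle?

Target 3:2 ≈ 1.500.
1: 1.723 (Δ0.223)  2: 1.590 (Δ0.090)  3: 1.512 (Δ0.012)  4: 1.534 (Δ0.034)

3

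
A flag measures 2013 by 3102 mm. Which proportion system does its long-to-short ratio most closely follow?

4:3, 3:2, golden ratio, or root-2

3102/2013 ≈ 1.541. Nearest candidates are 3:2 (1.500, off by 0.041) and golden ratio (1.618, off by 0.077).

3:2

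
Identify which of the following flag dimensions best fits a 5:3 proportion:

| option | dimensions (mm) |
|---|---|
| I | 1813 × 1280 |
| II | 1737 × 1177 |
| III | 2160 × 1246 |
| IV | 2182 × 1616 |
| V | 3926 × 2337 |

Ratios (long/short): I ≈ 1.416; II ≈ 1.476; III ≈ 1.734; IV ≈ 1.350; V ≈ 1.680.
5:3 ≈ 1.667; option V is nearest (Δ 0.013).

V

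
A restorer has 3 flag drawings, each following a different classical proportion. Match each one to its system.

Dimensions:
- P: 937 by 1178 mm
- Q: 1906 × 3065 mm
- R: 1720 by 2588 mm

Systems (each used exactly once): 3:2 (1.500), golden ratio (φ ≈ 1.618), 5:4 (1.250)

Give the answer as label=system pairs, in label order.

P = 1178/937 ≈ 1.257 → 5:4 (1.250)
Q = 3065/1906 ≈ 1.608 → golden ratio (1.618)
R = 2588/1720 ≈ 1.505 → 3:2 (1.500)

P=5:4, Q=golden ratio, R=3:2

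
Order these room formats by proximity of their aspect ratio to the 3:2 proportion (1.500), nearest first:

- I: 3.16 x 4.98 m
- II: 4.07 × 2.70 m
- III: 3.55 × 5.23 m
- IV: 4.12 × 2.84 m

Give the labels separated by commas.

Ratios: I = 4.98 / 3.16 ≈ 1.576; II = 4.07 / 2.70 ≈ 1.507; III = 5.23 / 3.55 ≈ 1.473; IV = 4.12 / 2.84 ≈ 1.451.
|Δ from 1.500|: I 0.076; II 0.007; III 0.027; IV 0.049.

II, III, IV, I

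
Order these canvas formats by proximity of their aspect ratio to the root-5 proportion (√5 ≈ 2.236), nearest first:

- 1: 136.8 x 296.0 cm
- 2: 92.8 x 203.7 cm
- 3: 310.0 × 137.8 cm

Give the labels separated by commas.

3, 2, 1

Ratios: 1 = 296.0 / 136.8 ≈ 2.164; 2 = 203.7 / 92.8 ≈ 2.195; 3 = 310.0 / 137.8 ≈ 2.250.
|Δ from 2.236|: 1 0.072; 2 0.041; 3 0.014.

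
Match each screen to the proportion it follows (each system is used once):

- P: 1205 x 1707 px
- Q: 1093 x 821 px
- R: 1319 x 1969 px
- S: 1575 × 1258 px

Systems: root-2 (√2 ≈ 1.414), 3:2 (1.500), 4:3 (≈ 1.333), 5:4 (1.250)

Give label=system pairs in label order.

P=root-2, Q=4:3, R=3:2, S=5:4

Ratios: P ≈ 1.417; Q ≈ 1.331; R ≈ 1.493; S ≈ 1.252.
Targets: root-2 ≈ 1.414; 3:2 ≈ 1.500; 4:3 ≈ 1.333; 5:4 ≈ 1.250.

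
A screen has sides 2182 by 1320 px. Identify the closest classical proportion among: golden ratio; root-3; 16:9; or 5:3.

Ratio = 2182 / 1320 ≈ 1.653.
Distances: golden ratio 1.618 (Δ 0.035); root-3 1.732 (Δ 0.079); 16:9 1.778 (Δ 0.125); 5:3 1.667 (Δ 0.014).

5:3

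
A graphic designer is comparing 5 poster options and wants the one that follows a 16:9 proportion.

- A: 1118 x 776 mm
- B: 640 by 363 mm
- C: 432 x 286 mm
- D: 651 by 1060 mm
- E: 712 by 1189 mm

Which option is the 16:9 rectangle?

Target 16:9 ≈ 1.778.
A: 1.441 (Δ0.337)  B: 1.763 (Δ0.015)  C: 1.510 (Δ0.268)  D: 1.628 (Δ0.150)  E: 1.670 (Δ0.108)

B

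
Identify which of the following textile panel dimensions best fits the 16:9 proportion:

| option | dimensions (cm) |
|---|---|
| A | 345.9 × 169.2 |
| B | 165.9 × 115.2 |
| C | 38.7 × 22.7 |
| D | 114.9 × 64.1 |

Target 16:9 ≈ 1.778.
A: 2.044 (Δ0.266)  B: 1.440 (Δ0.338)  C: 1.705 (Δ0.073)  D: 1.793 (Δ0.015)

D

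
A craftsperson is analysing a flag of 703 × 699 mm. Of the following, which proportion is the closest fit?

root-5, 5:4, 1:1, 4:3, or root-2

1:1

Ratio = 703 / 699 ≈ 1.006.
Distances: root-5 2.236 (Δ 1.230); 5:4 1.250 (Δ 0.244); 1:1 1.000 (Δ 0.006); 4:3 1.333 (Δ 0.327); root-2 1.414 (Δ 0.408).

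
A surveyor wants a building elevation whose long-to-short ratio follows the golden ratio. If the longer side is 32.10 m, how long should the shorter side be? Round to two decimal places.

golden ratio ≈ 1.61803.
Shorter side = 32.10 ÷ 1.61803 ≈ 19.8389 → 19.84 m.

19.84 m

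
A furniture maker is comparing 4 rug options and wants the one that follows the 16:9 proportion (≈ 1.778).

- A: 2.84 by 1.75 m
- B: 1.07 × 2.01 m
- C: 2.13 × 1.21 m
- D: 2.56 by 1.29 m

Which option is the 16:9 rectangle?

Ratios (long/short): A ≈ 1.623; B ≈ 1.879; C ≈ 1.760; D ≈ 1.984.
16:9 ≈ 1.778; option C is nearest (Δ 0.018).

C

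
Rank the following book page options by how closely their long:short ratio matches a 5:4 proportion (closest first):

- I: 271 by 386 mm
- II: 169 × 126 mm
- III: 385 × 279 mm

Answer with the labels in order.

II, III, I

I: 386/271 ≈ 1.424 → |1.424 − 1.250| = 0.174
II: 169/126 ≈ 1.341 → |1.341 − 1.250| = 0.091
III: 385/279 ≈ 1.380 → |1.380 − 1.250| = 0.130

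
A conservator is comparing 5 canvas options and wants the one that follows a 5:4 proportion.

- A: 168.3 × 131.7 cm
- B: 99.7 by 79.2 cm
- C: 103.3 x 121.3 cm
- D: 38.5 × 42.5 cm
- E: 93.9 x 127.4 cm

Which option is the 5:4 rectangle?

Target 5:4 ≈ 1.250.
A: 1.278 (Δ0.028)  B: 1.259 (Δ0.009)  C: 1.174 (Δ0.076)  D: 1.104 (Δ0.146)  E: 1.357 (Δ0.107)

B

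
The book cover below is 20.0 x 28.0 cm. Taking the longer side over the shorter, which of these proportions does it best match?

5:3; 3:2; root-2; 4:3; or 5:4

root-2

Ratio = 28.0 / 20.0 ≈ 1.400.
Distances: 5:3 1.667 (Δ 0.267); 3:2 1.500 (Δ 0.100); root-2 1.414 (Δ 0.014); 4:3 1.333 (Δ 0.067); 5:4 1.250 (Δ 0.150).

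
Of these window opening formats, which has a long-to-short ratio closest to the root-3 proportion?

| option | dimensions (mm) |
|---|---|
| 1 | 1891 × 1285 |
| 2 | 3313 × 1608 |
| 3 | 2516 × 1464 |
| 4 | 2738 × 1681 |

Ratios (long/short): 1 ≈ 1.472; 2 ≈ 2.060; 3 ≈ 1.719; 4 ≈ 1.629.
root-3 ≈ 1.732; option 3 is nearest (Δ 0.013).

3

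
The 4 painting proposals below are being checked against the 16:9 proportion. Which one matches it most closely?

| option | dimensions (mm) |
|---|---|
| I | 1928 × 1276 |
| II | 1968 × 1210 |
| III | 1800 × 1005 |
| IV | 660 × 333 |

Ratios (long/short): I ≈ 1.511; II ≈ 1.626; III ≈ 1.791; IV ≈ 1.982.
16:9 ≈ 1.778; option III is nearest (Δ 0.013).

III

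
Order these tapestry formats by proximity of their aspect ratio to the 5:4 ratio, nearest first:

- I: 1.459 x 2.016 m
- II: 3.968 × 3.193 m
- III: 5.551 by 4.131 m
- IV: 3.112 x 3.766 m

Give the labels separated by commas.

II, IV, III, I

Ratios: I = 2.016 / 1.459 ≈ 1.382; II = 3.968 / 3.193 ≈ 1.243; III = 5.551 / 4.131 ≈ 1.344; IV = 3.766 / 3.112 ≈ 1.210.
|Δ from 1.250|: I 0.132; II 0.007; III 0.094; IV 0.040.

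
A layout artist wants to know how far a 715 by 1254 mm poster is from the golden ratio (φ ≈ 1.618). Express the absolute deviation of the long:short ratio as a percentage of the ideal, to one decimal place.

8.4%

Ratio = 1254 / 715 ≈ 1.7538.
Ideal golden ratio ≈ 1.6180. |1.7538 − 1.6180| / 1.6180 ≈ 8.39% → 8.4%.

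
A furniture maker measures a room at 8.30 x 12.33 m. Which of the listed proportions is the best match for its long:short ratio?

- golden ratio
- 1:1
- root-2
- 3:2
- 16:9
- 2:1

Ratio = 12.33 / 8.30 ≈ 1.486.
Distances: golden ratio 1.618 (Δ 0.132); 1:1 1.000 (Δ 0.486); root-2 1.414 (Δ 0.072); 3:2 1.500 (Δ 0.014); 16:9 1.778 (Δ 0.292); 2:1 2.000 (Δ 0.514).

3:2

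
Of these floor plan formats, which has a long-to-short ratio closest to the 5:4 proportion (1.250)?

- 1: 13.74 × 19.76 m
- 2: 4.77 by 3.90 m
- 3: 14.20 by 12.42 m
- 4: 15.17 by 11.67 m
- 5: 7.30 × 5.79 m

Target 5:4 ≈ 1.250.
1: 1.438 (Δ0.188)  2: 1.223 (Δ0.027)  3: 1.143 (Δ0.107)  4: 1.300 (Δ0.050)  5: 1.261 (Δ0.011)

5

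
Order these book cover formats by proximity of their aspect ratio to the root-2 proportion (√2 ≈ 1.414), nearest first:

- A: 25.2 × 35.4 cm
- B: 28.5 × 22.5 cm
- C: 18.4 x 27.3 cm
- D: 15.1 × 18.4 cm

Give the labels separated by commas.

A, C, B, D

A: 35.4/25.2 ≈ 1.405 → |1.405 − 1.414| = 0.009
B: 28.5/22.5 ≈ 1.267 → |1.267 − 1.414| = 0.147
C: 27.3/18.4 ≈ 1.484 → |1.484 − 1.414| = 0.070
D: 18.4/15.1 ≈ 1.219 → |1.219 − 1.414| = 0.195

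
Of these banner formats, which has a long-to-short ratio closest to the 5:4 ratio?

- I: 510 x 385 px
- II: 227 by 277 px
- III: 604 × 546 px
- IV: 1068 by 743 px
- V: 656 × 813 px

Target 5:4 ≈ 1.250.
I: 1.325 (Δ0.075)  II: 1.220 (Δ0.030)  III: 1.106 (Δ0.144)  IV: 1.437 (Δ0.187)  V: 1.239 (Δ0.011)

V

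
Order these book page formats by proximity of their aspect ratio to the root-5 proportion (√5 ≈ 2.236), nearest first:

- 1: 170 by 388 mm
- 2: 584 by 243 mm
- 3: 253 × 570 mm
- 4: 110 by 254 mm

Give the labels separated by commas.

3, 1, 4, 2

1: 388/170 ≈ 2.282 → |2.282 − 2.236| = 0.046
2: 584/243 ≈ 2.403 → |2.403 − 2.236| = 0.167
3: 570/253 ≈ 2.253 → |2.253 − 2.236| = 0.017
4: 254/110 ≈ 2.309 → |2.309 − 2.236| = 0.073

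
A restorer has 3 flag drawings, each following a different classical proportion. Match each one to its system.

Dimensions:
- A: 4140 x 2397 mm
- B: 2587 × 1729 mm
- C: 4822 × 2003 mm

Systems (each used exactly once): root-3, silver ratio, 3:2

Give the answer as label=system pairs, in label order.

Ratios: A ≈ 1.727; B ≈ 1.496; C ≈ 2.407.
Targets: root-3 ≈ 1.732; silver ratio ≈ 2.414; 3:2 ≈ 1.500.

A=root-3, B=3:2, C=silver ratio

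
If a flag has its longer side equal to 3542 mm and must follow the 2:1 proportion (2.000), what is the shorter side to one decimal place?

2:1 = 2.00000.
Shorter side = 3542 ÷ 2.00000 ≈ 1771.000 → 1771.0 mm.

1771.0 mm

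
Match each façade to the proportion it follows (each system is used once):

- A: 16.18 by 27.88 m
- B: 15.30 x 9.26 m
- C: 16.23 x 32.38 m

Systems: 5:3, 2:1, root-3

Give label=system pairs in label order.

A=root-3, B=5:3, C=2:1

Ratios: A ≈ 1.723; B ≈ 1.652; C ≈ 1.995.
Targets: 5:3 ≈ 1.667; 2:1 ≈ 2.000; root-3 ≈ 1.732.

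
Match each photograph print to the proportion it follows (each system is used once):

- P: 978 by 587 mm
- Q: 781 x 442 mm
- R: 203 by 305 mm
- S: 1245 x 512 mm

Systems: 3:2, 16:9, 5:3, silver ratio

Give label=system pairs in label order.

Ratios: P ≈ 1.666; Q ≈ 1.767; R ≈ 1.502; S ≈ 2.432.
Targets: 3:2 ≈ 1.500; 16:9 ≈ 1.778; 5:3 ≈ 1.667; silver ratio ≈ 2.414.

P=5:3, Q=16:9, R=3:2, S=silver ratio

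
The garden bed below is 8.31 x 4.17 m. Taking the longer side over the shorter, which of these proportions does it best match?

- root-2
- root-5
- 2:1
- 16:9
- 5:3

2:1

Ratio = 8.31 / 4.17 ≈ 1.993.
Distances: root-2 1.414 (Δ 0.579); root-5 2.236 (Δ 0.243); 2:1 2.000 (Δ 0.007); 16:9 1.778 (Δ 0.215); 5:3 1.667 (Δ 0.326).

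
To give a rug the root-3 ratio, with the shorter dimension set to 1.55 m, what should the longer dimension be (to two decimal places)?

2.68 m

root-3 ≈ 1.73205.
Longer side = 1.55 × 1.73205 ≈ 2.6847 → 2.68 m.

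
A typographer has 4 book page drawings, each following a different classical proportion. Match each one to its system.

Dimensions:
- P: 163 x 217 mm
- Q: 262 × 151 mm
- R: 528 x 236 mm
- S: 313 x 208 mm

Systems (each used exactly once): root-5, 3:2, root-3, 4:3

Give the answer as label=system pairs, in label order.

P = 217/163 ≈ 1.331 → 4:3 (1.333)
Q = 262/151 ≈ 1.735 → root-3 (1.732)
R = 528/236 ≈ 2.237 → root-5 (2.236)
S = 313/208 ≈ 1.505 → 3:2 (1.500)

P=4:3, Q=root-3, R=root-5, S=3:2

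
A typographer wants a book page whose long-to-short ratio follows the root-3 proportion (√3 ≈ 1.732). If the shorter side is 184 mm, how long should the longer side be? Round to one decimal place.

root-3 ≈ 1.73205.
Longer side = 184 × 1.73205 ≈ 318.697 → 318.7 mm.

318.7 mm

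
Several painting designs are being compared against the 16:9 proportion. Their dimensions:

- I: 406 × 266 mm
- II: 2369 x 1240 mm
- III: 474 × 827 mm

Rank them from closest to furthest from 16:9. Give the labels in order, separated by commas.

III, II, I

I: 406/266 ≈ 1.526 → |1.526 − 1.778| = 0.252
II: 2369/1240 ≈ 1.910 → |1.910 − 1.778| = 0.132
III: 827/474 ≈ 1.745 → |1.745 − 1.778| = 0.033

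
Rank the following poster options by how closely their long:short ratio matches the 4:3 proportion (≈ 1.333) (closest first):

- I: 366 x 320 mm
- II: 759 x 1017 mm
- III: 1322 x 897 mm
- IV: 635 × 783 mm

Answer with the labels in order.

I: 366/320 ≈ 1.144 → |1.144 − 1.333| = 0.189
II: 1017/759 ≈ 1.340 → |1.340 − 1.333| = 0.007
III: 1322/897 ≈ 1.474 → |1.474 − 1.333| = 0.141
IV: 783/635 ≈ 1.233 → |1.233 − 1.333| = 0.100

II, IV, III, I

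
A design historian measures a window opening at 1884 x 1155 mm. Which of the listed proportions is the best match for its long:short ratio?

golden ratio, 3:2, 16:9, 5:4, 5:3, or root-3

Ratio = 1884 / 1155 ≈ 1.631.
Distances: golden ratio 1.618 (Δ 0.013); 3:2 1.500 (Δ 0.131); 16:9 1.778 (Δ 0.147); 5:4 1.250 (Δ 0.381); 5:3 1.667 (Δ 0.036); root-3 1.732 (Δ 0.101).

golden ratio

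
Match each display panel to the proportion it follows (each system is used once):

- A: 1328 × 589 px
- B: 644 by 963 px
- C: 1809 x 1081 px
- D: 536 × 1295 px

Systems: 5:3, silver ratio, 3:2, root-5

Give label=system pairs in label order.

A = 1328/589 ≈ 2.255 → root-5 (2.236)
B = 963/644 ≈ 1.495 → 3:2 (1.500)
C = 1809/1081 ≈ 1.673 → 5:3 (1.667)
D = 1295/536 ≈ 2.416 → silver ratio (2.414)

A=root-5, B=3:2, C=5:3, D=silver ratio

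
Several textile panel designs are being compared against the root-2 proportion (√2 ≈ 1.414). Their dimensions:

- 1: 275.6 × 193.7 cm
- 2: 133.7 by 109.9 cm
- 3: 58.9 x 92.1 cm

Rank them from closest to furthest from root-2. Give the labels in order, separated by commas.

1, 3, 2

1: 275.6/193.7 ≈ 1.423 → |1.423 − 1.414| = 0.009
2: 133.7/109.9 ≈ 1.217 → |1.217 − 1.414| = 0.197
3: 92.1/58.9 ≈ 1.564 → |1.564 − 1.414| = 0.150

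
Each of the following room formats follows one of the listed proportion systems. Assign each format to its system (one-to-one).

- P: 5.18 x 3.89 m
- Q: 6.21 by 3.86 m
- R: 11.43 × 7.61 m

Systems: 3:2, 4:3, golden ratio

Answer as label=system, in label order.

P = 5.18/3.89 ≈ 1.332 → 4:3 (1.333)
Q = 6.21/3.86 ≈ 1.609 → golden ratio (1.618)
R = 11.43/7.61 ≈ 1.502 → 3:2 (1.500)

P=4:3, Q=golden ratio, R=3:2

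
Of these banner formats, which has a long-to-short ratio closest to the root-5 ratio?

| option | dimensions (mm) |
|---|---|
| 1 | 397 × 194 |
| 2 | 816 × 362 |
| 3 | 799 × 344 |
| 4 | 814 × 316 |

Target root-5 ≈ 2.236.
1: 2.046 (Δ0.190)  2: 2.254 (Δ0.018)  3: 2.323 (Δ0.087)  4: 2.576 (Δ0.340)

2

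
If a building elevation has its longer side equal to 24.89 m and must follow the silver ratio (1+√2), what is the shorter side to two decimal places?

silver ratio ≈ 2.41421.
Shorter side = 24.89 ÷ 2.41421 ≈ 10.3098 → 10.31 m.

10.31 m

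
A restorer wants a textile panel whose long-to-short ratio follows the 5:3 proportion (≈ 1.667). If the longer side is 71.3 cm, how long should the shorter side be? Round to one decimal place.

42.8 cm

5:3 ≈ 1.66667.
Shorter side = 71.3 ÷ 1.66667 ≈ 42.780 → 42.8 cm.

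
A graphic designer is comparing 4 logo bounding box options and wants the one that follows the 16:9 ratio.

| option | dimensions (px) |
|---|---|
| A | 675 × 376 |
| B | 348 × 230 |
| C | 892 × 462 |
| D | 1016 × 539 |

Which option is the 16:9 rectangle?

A

Target 16:9 ≈ 1.778.
A: 1.795 (Δ0.017)  B: 1.513 (Δ0.265)  C: 1.931 (Δ0.153)  D: 1.885 (Δ0.107)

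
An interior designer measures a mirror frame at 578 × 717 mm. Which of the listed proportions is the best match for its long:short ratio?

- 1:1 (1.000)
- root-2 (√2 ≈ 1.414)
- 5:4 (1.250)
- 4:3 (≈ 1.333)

5:4

Ratio = 717 / 578 ≈ 1.240.
Distances: 1:1 1.000 (Δ 0.240); root-2 1.414 (Δ 0.174); 5:4 1.250 (Δ 0.010); 4:3 1.333 (Δ 0.093).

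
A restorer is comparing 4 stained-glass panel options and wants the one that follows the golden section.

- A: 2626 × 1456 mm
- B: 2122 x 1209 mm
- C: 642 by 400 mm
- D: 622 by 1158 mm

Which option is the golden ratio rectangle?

C

Ratios (long/short): A ≈ 1.804; B ≈ 1.755; C ≈ 1.605; D ≈ 1.862.
golden ratio ≈ 1.618; option C is nearest (Δ 0.013).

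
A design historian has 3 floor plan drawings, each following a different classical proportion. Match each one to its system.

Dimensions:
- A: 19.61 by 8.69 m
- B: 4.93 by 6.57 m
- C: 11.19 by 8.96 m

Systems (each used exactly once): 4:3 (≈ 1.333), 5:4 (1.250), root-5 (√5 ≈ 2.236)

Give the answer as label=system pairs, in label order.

Ratios: A ≈ 2.257; B ≈ 1.333; C ≈ 1.249.
Targets: 4:3 ≈ 1.333; 5:4 ≈ 1.250; root-5 ≈ 2.236.

A=root-5, B=4:3, C=5:4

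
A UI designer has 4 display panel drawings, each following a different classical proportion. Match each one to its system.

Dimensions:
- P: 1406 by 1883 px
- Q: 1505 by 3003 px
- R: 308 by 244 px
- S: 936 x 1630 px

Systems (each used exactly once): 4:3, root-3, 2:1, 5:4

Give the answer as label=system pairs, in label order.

P = 1883/1406 ≈ 1.339 → 4:3 (1.333)
Q = 3003/1505 ≈ 1.995 → 2:1 (2.000)
R = 308/244 ≈ 1.262 → 5:4 (1.250)
S = 1630/936 ≈ 1.741 → root-3 (1.732)

P=4:3, Q=2:1, R=5:4, S=root-3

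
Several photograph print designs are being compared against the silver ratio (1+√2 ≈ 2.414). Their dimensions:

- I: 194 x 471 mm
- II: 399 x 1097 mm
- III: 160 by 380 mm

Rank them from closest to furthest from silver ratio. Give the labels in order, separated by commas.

I: 471/194 ≈ 2.428 → |2.428 − 2.414| = 0.014
II: 1097/399 ≈ 2.749 → |2.749 − 2.414| = 0.335
III: 380/160 ≈ 2.375 → |2.375 − 2.414| = 0.039

I, III, II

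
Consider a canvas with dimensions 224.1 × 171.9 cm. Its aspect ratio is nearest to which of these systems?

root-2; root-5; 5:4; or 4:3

224.1/171.9 ≈ 1.304. Nearest candidates are 4:3 (1.333, off by 0.029) and 5:4 (1.250, off by 0.054).

4:3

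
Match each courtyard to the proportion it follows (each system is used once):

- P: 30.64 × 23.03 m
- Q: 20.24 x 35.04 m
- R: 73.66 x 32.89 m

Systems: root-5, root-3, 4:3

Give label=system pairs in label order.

P=4:3, Q=root-3, R=root-5

Ratios: P ≈ 1.330; Q ≈ 1.731; R ≈ 2.240.
Targets: root-5 ≈ 2.236; root-3 ≈ 1.732; 4:3 ≈ 1.333.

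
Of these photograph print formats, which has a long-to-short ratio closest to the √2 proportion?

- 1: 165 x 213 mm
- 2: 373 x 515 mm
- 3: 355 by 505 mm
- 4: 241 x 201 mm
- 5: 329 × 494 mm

3

Ratios (long/short): 1 ≈ 1.291; 2 ≈ 1.381; 3 ≈ 1.423; 4 ≈ 1.199; 5 ≈ 1.502.
root-2 ≈ 1.414; option 3 is nearest (Δ 0.009).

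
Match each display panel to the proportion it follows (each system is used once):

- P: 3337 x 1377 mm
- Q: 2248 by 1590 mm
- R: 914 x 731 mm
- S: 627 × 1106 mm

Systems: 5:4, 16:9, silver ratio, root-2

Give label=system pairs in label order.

Ratios: P ≈ 2.423; Q ≈ 1.414; R ≈ 1.250; S ≈ 1.764.
Targets: 5:4 ≈ 1.250; 16:9 ≈ 1.778; silver ratio ≈ 2.414; root-2 ≈ 1.414.

P=silver ratio, Q=root-2, R=5:4, S=16:9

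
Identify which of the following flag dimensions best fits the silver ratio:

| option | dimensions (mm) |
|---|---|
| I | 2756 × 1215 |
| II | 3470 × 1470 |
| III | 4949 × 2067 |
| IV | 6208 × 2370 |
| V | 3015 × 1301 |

Target silver ratio ≈ 2.414.
I: 2.268 (Δ0.146)  II: 2.361 (Δ0.053)  III: 2.394 (Δ0.020)  IV: 2.619 (Δ0.205)  V: 2.317 (Δ0.097)

III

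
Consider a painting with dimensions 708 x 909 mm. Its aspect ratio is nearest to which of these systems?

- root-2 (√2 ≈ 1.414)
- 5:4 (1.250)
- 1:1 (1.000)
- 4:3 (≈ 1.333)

909/708 ≈ 1.284. Nearest candidates are 5:4 (1.250, off by 0.034) and 4:3 (1.333, off by 0.049).

5:4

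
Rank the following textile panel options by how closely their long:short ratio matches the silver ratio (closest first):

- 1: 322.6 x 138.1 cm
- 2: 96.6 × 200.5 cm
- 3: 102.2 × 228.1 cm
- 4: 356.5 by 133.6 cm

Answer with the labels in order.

1, 3, 4, 2

Ratios: 1 = 322.6 / 138.1 ≈ 2.336; 2 = 200.5 / 96.6 ≈ 2.076; 3 = 228.1 / 102.2 ≈ 2.232; 4 = 356.5 / 133.6 ≈ 2.668.
|Δ from 2.414|: 1 0.078; 2 0.338; 3 0.182; 4 0.254.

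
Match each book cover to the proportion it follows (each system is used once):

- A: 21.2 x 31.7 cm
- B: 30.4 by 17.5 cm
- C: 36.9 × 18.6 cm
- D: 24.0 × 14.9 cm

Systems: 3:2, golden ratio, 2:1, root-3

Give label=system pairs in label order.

A=3:2, B=root-3, C=2:1, D=golden ratio

Ratios: A ≈ 1.495; B ≈ 1.737; C ≈ 1.984; D ≈ 1.611.
Targets: 3:2 ≈ 1.500; golden ratio ≈ 1.618; 2:1 ≈ 2.000; root-3 ≈ 1.732.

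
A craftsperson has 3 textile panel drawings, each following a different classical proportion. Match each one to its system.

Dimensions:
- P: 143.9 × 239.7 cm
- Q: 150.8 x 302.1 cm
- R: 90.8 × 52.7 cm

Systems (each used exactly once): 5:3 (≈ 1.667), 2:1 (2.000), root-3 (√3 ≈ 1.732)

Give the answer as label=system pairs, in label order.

P=5:3, Q=2:1, R=root-3

P = 239.7/143.9 ≈ 1.666 → 5:3 (1.667)
Q = 302.1/150.8 ≈ 2.003 → 2:1 (2.000)
R = 90.8/52.7 ≈ 1.723 → root-3 (1.732)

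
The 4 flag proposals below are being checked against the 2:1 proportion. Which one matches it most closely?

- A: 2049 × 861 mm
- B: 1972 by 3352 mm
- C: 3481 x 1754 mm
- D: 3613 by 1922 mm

C

Target 2:1 ≈ 2.000.
A: 2.380 (Δ0.380)  B: 1.700 (Δ0.300)  C: 1.985 (Δ0.015)  D: 1.880 (Δ0.120)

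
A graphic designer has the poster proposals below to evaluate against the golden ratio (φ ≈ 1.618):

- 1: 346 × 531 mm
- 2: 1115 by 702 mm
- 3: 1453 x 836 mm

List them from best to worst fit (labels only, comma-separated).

2, 1, 3

Ratios: 1 = 531 / 346 ≈ 1.535; 2 = 1115 / 702 ≈ 1.588; 3 = 1453 / 836 ≈ 1.738.
|Δ from 1.618|: 1 0.083; 2 0.030; 3 0.120.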